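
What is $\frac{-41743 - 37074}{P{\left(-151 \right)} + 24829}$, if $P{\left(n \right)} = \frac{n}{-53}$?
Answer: $- \frac{4177301}{1316088} \approx -3.174$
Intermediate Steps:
$P{\left(n \right)} = - \frac{n}{53}$ ($P{\left(n \right)} = n \left(- \frac{1}{53}\right) = - \frac{n}{53}$)
$\frac{-41743 - 37074}{P{\left(-151 \right)} + 24829} = \frac{-41743 - 37074}{\left(- \frac{1}{53}\right) \left(-151\right) + 24829} = - \frac{78817}{\frac{151}{53} + 24829} = - \frac{78817}{\frac{1316088}{53}} = \left(-78817\right) \frac{53}{1316088} = - \frac{4177301}{1316088}$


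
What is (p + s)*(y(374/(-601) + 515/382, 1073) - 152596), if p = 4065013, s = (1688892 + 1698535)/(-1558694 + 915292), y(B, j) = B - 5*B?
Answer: -22907254424691422491635/36928379491 ≈ -6.2032e+11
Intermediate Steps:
y(B, j) = -4*B
s = -3387427/643402 (s = 3387427/(-643402) = 3387427*(-1/643402) = -3387427/643402 ≈ -5.2649)
(p + s)*(y(374/(-601) + 515/382, 1073) - 152596) = (4065013 - 3387427/643402)*(-4*(374/(-601) + 515/382) - 152596) = 2615434106799*(-4*(374*(-1/601) + 515*(1/382)) - 152596)/643402 = 2615434106799*(-4*(-374/601 + 515/382) - 152596)/643402 = 2615434106799*(-4*166647/229582 - 152596)/643402 = 2615434106799*(-333294/114791 - 152596)/643402 = (2615434106799/643402)*(-17516980730/114791) = -22907254424691422491635/36928379491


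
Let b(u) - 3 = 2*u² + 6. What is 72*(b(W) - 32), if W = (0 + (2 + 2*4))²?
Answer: 1438344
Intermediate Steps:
W = 100 (W = (0 + (2 + 8))² = (0 + 10)² = 10² = 100)
b(u) = 9 + 2*u² (b(u) = 3 + (2*u² + 6) = 3 + (6 + 2*u²) = 9 + 2*u²)
72*(b(W) - 32) = 72*((9 + 2*100²) - 32) = 72*((9 + 2*10000) - 32) = 72*((9 + 20000) - 32) = 72*(20009 - 32) = 72*19977 = 1438344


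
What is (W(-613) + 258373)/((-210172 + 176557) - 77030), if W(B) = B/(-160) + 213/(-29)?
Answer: -1198834417/513392800 ≈ -2.3351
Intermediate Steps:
W(B) = -213/29 - B/160 (W(B) = B*(-1/160) + 213*(-1/29) = -B/160 - 213/29 = -213/29 - B/160)
(W(-613) + 258373)/((-210172 + 176557) - 77030) = ((-213/29 - 1/160*(-613)) + 258373)/((-210172 + 176557) - 77030) = ((-213/29 + 613/160) + 258373)/(-33615 - 77030) = (-16303/4640 + 258373)/(-110645) = (1198834417/4640)*(-1/110645) = -1198834417/513392800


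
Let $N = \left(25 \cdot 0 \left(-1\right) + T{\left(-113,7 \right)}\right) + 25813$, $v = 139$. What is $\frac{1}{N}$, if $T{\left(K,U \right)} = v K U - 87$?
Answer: $- \frac{1}{84223} \approx -1.1873 \cdot 10^{-5}$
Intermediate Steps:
$T{\left(K,U \right)} = -87 + 139 K U$ ($T{\left(K,U \right)} = 139 K U - 87 = -87 + 139 K U$)
$N = -84223$ ($N = \left(25 \cdot 0 \left(-1\right) + \left(-87 + 139 \left(-113\right) 7\right)\right) + 25813 = \left(0 \left(-1\right) - 110036\right) + 25813 = \left(0 - 110036\right) + 25813 = -110036 + 25813 = -84223$)
$\frac{1}{N} = \frac{1}{-84223} = - \frac{1}{84223}$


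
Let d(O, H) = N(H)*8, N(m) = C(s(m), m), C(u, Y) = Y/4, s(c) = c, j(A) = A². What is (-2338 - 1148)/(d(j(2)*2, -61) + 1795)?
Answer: -498/239 ≈ -2.0837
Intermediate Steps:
C(u, Y) = Y/4 (C(u, Y) = Y*(¼) = Y/4)
N(m) = m/4
d(O, H) = 2*H (d(O, H) = (H/4)*8 = 2*H)
(-2338 - 1148)/(d(j(2)*2, -61) + 1795) = (-2338 - 1148)/(2*(-61) + 1795) = -3486/(-122 + 1795) = -3486/1673 = -3486*1/1673 = -498/239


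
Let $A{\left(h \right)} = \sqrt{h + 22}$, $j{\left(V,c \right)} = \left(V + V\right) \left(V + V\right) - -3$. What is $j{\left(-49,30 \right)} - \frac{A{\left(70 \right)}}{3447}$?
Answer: $9607 - \frac{2 \sqrt{23}}{3447} \approx 9607.0$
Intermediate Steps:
$j{\left(V,c \right)} = 3 + 4 V^{2}$ ($j{\left(V,c \right)} = 2 V 2 V + 3 = 4 V^{2} + 3 = 3 + 4 V^{2}$)
$A{\left(h \right)} = \sqrt{22 + h}$
$j{\left(-49,30 \right)} - \frac{A{\left(70 \right)}}{3447} = \left(3 + 4 \left(-49\right)^{2}\right) - \frac{\sqrt{22 + 70}}{3447} = \left(3 + 4 \cdot 2401\right) - \sqrt{92} \cdot \frac{1}{3447} = \left(3 + 9604\right) - 2 \sqrt{23} \cdot \frac{1}{3447} = 9607 - \frac{2 \sqrt{23}}{3447}$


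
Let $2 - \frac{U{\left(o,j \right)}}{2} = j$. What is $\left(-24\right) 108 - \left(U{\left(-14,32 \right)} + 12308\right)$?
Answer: $-14840$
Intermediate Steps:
$U{\left(o,j \right)} = 4 - 2 j$
$\left(-24\right) 108 - \left(U{\left(-14,32 \right)} + 12308\right) = \left(-24\right) 108 - \left(\left(4 - 64\right) + 12308\right) = -2592 - \left(\left(4 - 64\right) + 12308\right) = -2592 - \left(-60 + 12308\right) = -2592 - 12248 = -14840$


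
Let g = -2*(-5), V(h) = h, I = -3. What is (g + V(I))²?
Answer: 49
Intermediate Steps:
g = 10
(g + V(I))² = (10 - 3)² = 7² = 49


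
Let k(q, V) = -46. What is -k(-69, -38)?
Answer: 46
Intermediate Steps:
-k(-69, -38) = -1*(-46) = 46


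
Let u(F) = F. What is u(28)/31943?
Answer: 28/31943 ≈ 0.00087656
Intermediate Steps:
u(28)/31943 = 28/31943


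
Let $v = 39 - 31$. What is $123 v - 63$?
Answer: $921$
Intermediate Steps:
$v = 8$
$123 v - 63 = 123 \cdot 8 - 63 = 984 - 63 = 921$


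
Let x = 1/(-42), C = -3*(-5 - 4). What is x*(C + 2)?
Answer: -29/42 ≈ -0.69048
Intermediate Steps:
C = 27 (C = -3*(-9) = 27)
x = -1/42 ≈ -0.023810
x*(C + 2) = -(27 + 2)/42 = -1/42*29 = -29/42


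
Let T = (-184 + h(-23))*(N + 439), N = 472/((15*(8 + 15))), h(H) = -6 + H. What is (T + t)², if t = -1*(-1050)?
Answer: 113764985248489/13225 ≈ 8.6023e+9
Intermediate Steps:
N = 472/345 (N = 472/((15*23)) = 472/345 ≈ 1.3681)
T = -10786817/115 (T = (-184 + (-6 - 23))*(472/345 + 439) = (-184 - 29)*(151927/345) = -213*151927/345 = -10786817/115 ≈ -93798.)
t = 1050
(T + t)² = (-10786817/115 + 1050)² = (-10666067/115)² = 113764985248489/13225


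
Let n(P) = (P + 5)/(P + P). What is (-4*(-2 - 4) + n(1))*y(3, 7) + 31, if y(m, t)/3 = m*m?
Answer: 760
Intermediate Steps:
y(m, t) = 3*m**2 (y(m, t) = 3*(m*m) = 3*m**2)
n(P) = (5 + P)/(2*P) (n(P) = (5 + P)/((2*P)) = (5 + P)*(1/(2*P)) = (5 + P)/(2*P))
(-4*(-2 - 4) + n(1))*y(3, 7) + 31 = (-4*(-2 - 4) + (1/2)*(5 + 1)/1)*(3*3**2) + 31 = (-4*(-6) + (1/2)*1*6)*(3*9) + 31 = (24 + 3)*27 + 31 = 27*27 + 31 = 729 + 31 = 760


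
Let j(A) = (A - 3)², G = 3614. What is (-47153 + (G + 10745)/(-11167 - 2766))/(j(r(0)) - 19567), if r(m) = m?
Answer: 328498554/136250807 ≈ 2.4110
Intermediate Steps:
j(A) = (-3 + A)²
(-47153 + (G + 10745)/(-11167 - 2766))/(j(r(0)) - 19567) = (-47153 + (3614 + 10745)/(-11167 - 2766))/((-3 + 0)² - 19567) = (-47153 + 14359/(-13933))/((-3)² - 19567) = (-47153 + 14359*(-1/13933))/(9 - 19567) = (-47153 - 14359/13933)/(-19558) = -656997108/13933*(-1/19558) = 328498554/136250807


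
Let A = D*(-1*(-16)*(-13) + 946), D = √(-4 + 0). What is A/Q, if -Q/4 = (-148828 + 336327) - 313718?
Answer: 123*I/42073 ≈ 0.0029235*I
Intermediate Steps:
D = 2*I (D = √(-4) = 2*I ≈ 2.0*I)
Q = 504876 (Q = -4*((-148828 + 336327) - 313718) = -4*(187499 - 313718) = -4*(-126219) = 504876)
A = 1476*I (A = (2*I)*(-1*(-16)*(-13) + 946) = (2*I)*(16*(-13) + 946) = (2*I)*(-208 + 946) = (2*I)*738 = 1476*I ≈ 1476.0*I)
A/Q = (1476*I)/504876 = (1476*I)*(1/504876) = 123*I/42073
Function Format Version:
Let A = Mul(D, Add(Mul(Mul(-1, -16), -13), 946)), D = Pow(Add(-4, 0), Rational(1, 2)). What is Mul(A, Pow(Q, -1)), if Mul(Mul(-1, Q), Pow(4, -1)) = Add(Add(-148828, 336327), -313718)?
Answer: Mul(Rational(123, 42073), I) ≈ Mul(0.0029235, I)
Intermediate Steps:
D = Mul(2, I) (D = Pow(-4, Rational(1, 2)) = Mul(2, I) ≈ Mul(2.0000, I))
Q = 504876 (Q = Mul(-4, Add(Add(-148828, 336327), -313718)) = Mul(-4, Add(187499, -313718)) = Mul(-4, -126219) = 504876)
A = Mul(1476, I) (A = Mul(Mul(2, I), Add(Mul(Mul(-1, -16), -13), 946)) = Mul(Mul(2, I), Add(Mul(16, -13), 946)) = Mul(Mul(2, I), Add(-208, 946)) = Mul(Mul(2, I), 738) = Mul(1476, I) ≈ Mul(1476.0, I))
Mul(A, Pow(Q, -1)) = Mul(Mul(1476, I), Pow(504876, -1)) = Mul(Mul(1476, I), Rational(1, 504876)) = Mul(Rational(123, 42073), I)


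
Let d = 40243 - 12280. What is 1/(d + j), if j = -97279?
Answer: -1/69316 ≈ -1.4427e-5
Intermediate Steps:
d = 27963
1/(d + j) = 1/(27963 - 97279) = 1/(-69316) = -1/69316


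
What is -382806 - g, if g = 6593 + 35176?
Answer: -424575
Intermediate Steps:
g = 41769
-382806 - g = -382806 - 1*41769 = -382806 - 41769 = -424575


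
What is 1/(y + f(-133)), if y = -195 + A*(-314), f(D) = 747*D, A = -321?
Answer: 1/1248 ≈ 0.00080128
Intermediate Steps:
y = 100599 (y = -195 - 321*(-314) = -195 + 100794 = 100599)
1/(y + f(-133)) = 1/(100599 + 747*(-133)) = 1/(100599 - 99351) = 1/1248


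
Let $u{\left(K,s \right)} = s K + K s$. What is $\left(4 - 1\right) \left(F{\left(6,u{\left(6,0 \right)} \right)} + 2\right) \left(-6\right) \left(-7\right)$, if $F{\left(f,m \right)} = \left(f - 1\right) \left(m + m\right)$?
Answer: $252$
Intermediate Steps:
$u{\left(K,s \right)} = 2 K s$ ($u{\left(K,s \right)} = K s + K s = 2 K s$)
$F{\left(f,m \right)} = 2 m \left(-1 + f\right)$ ($F{\left(f,m \right)} = \left(-1 + f\right) 2 m = 2 m \left(-1 + f\right)$)
$\left(4 - 1\right) \left(F{\left(6,u{\left(6,0 \right)} \right)} + 2\right) \left(-6\right) \left(-7\right) = \left(4 - 1\right) \left(2 \cdot 2 \cdot 6 \cdot 0 \left(-1 + 6\right) + 2\right) \left(-6\right) \left(-7\right) = 3 \left(2 \cdot 0 \cdot 5 + 2\right) \left(-6\right) \left(-7\right) = 3 \left(0 + 2\right) \left(-6\right) \left(-7\right) = 3 \cdot 2 \left(-6\right) \left(-7\right) = 6 \left(-6\right) \left(-7\right) = \left(-36\right) \left(-7\right) = 252$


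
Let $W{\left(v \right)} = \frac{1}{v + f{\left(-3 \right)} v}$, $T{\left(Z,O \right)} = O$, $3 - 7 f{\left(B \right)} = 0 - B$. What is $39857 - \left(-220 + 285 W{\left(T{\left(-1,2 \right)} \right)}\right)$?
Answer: $\frac{79869}{2} \approx 39935.0$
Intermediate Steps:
$f{\left(B \right)} = \frac{3}{7} + \frac{B}{7}$ ($f{\left(B \right)} = \frac{3}{7} - \frac{0 - B}{7} = \frac{3}{7} - \frac{\left(-1\right) B}{7} = \frac{3}{7} + \frac{B}{7}$)
$W{\left(v \right)} = \frac{1}{v}$ ($W{\left(v \right)} = \frac{1}{v + \left(\frac{3}{7} + \frac{1}{7} \left(-3\right)\right) v} = \frac{1}{v + \left(\frac{3}{7} - \frac{3}{7}\right) v} = \frac{1}{v + 0 v} = \frac{1}{v + 0} = \frac{1}{v}$)
$39857 - \left(-220 + 285 W{\left(T{\left(-1,2 \right)} \right)}\right) = 39857 + \left(220 - \frac{285}{2}\right) = 39857 + \frac{155}{2} = \frac{79869}{2}$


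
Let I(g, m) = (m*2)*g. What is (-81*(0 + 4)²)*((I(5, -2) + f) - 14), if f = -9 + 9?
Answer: 44064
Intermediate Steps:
f = 0
I(g, m) = 2*g*m (I(g, m) = (2*m)*g = 2*g*m)
(-81*(0 + 4)²)*((I(5, -2) + f) - 14) = (-81*(0 + 4)²)*((2*5*(-2) + 0) - 14) = (-81*4²)*((-20 + 0) - 14) = (-81*16)*(-20 - 14) = -1296*(-34) = 44064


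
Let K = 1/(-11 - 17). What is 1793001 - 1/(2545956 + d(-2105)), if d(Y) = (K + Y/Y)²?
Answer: 3578884203798449/1996030233 ≈ 1.7930e+6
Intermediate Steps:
K = -1/28 (K = 1/(-28) = -1/28 ≈ -0.035714)
d(Y) = 729/784 (d(Y) = (-1/28 + Y/Y)² = (-1/28 + 1)² = (27/28)² = 729/784)
1793001 - 1/(2545956 + d(-2105)) = 1793001 - 1/(2545956 + 729/784) = 1793001 - 1/1996030233/784 = 1793001 - 1*784/1996030233 = 1793001 - 784/1996030233 = 3578884203798449/1996030233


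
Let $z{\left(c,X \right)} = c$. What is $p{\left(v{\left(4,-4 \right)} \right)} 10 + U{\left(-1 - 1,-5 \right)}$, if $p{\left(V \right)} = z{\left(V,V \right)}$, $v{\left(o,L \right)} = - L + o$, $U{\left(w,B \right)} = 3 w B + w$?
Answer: $108$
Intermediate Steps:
$U{\left(w,B \right)} = w + 3 B w$ ($U{\left(w,B \right)} = 3 B w + w = w + 3 B w$)
$v{\left(o,L \right)} = o - L$
$p{\left(V \right)} = V$
$p{\left(v{\left(4,-4 \right)} \right)} 10 + U{\left(-1 - 1,-5 \right)} = \left(4 - -4\right) 10 + \left(-1 - 1\right) \left(1 + 3 \left(-5\right)\right) = \left(4 + 4\right) 10 + \left(-1 - 1\right) \left(1 - 15\right) = 8 \cdot 10 - -28 = 80 + 28 = 108$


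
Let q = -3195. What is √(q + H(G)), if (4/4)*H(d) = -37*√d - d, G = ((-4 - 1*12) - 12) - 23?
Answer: √(-3144 - 37*I*√51) ≈ 2.3541 - 56.121*I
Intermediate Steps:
G = -51 (G = ((-4 - 12) - 12) - 23 = (-16 - 12) - 23 = -28 - 23 = -51)
H(d) = -d - 37*√d (H(d) = -37*√d - d = -d - 37*√d)
√(q + H(G)) = √(-3195 + (-1*(-51) - 37*I*√51)) = √(-3195 + (51 - 37*I*√51)) = √(-3144 - 37*I*√51)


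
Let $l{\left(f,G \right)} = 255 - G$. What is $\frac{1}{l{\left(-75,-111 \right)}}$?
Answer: $\frac{1}{366} \approx 0.0027322$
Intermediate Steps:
$\frac{1}{l{\left(-75,-111 \right)}} = \frac{1}{255 - -111} = \frac{1}{255 + 111} = \frac{1}{366}$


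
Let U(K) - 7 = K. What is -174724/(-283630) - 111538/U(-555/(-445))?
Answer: -703858323561/52046105 ≈ -13524.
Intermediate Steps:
U(K) = 7 + K
-174724/(-283630) - 111538/U(-555/(-445)) = -174724/(-283630) - 111538/(7 - 555/(-445)) = -174724*(-1/283630) - 111538/(7 - 555*(-1/445)) = 87362/141815 - 111538/(7 + 111/89) = 87362/141815 - 111538/734/89 = 87362/141815 - 111538*89/734 = 87362/141815 - 4963441/367 = -703858323561/52046105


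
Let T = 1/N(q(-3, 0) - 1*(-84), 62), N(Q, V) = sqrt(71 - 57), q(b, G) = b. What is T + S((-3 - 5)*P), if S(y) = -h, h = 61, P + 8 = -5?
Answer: -61 + sqrt(14)/14 ≈ -60.733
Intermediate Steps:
P = -13 (P = -8 - 5 = -13)
S(y) = -61 (S(y) = -1*61 = -61)
N(Q, V) = sqrt(14)
T = sqrt(14)/14 (T = 1/(sqrt(14)) = sqrt(14)/14 ≈ 0.26726)
T + S((-3 - 5)*P) = sqrt(14)/14 - 61 = -61 + sqrt(14)/14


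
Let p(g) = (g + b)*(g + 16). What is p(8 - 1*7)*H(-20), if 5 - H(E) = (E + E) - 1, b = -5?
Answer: -3128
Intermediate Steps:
H(E) = 6 - 2*E (H(E) = 5 - ((E + E) - 1) = 5 - (2*E - 1) = 5 - (-1 + 2*E) = 5 + (1 - 2*E) = 6 - 2*E)
p(g) = (-5 + g)*(16 + g) (p(g) = (g - 5)*(g + 16) = (-5 + g)*(16 + g))
p(8 - 1*7)*H(-20) = (-80 + (8 - 1*7)**2 + 11*(8 - 1*7))*(6 - 2*(-20)) = (-80 + (8 - 7)**2 + 11*(8 - 7))*(6 + 40) = (-80 + 1**2 + 11*1)*46 = (-80 + 1 + 11)*46 = -68*46 = -3128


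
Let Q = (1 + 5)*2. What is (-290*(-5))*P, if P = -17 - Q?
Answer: -42050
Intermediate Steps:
Q = 12 (Q = 6*2 = 12)
P = -29 (P = -17 - 1*12 = -17 - 12 = -29)
(-290*(-5))*P = -290*(-5)*(-29) = -29*(-50)*(-29) = 1450*(-29) = -42050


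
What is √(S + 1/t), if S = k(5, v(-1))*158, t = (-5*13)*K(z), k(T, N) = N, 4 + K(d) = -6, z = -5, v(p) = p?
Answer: 3*I*√296686/130 ≈ 12.57*I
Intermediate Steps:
K(d) = -10 (K(d) = -4 - 6 = -10)
t = 650 (t = -5*13*(-10) = -65*(-10) = 650)
S = -158 (S = -1*158 = -158)
√(S + 1/t) = √(-158 + 1/650) = √(-102699/650) = 3*I*√296686/130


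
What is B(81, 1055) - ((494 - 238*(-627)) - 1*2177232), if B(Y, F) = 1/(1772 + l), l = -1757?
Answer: 30412681/15 ≈ 2.0275e+6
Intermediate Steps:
B(Y, F) = 1/15 (B(Y, F) = 1/(1772 - 1757) = 1/15)
B(81, 1055) - ((494 - 238*(-627)) - 1*2177232) = 1/15 - ((494 - 238*(-627)) - 1*2177232) = 1/15 - ((494 + 149226) - 2177232) = 1/15 - (149720 - 2177232) = 1/15 - 1*(-2027512) = 1/15 + 2027512 = 30412681/15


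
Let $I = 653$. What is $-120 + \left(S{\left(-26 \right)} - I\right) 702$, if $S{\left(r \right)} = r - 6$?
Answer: $-480990$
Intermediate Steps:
$S{\left(r \right)} = -6 + r$
$-120 + \left(S{\left(-26 \right)} - I\right) 702 = -120 + \left(\left(-6 - 26\right) - 653\right) 702 = -120 + \left(-32 - 653\right) 702 = -120 - 480870 = -480990$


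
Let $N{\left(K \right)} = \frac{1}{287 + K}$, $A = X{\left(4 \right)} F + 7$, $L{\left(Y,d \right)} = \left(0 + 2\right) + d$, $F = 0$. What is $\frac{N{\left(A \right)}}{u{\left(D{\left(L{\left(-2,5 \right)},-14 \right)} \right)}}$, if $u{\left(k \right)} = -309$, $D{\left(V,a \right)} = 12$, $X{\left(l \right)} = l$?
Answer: $- \frac{1}{90846} \approx -1.1008 \cdot 10^{-5}$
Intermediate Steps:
$L{\left(Y,d \right)} = 2 + d$
$A = 7$ ($A = 4 \cdot 0 + 7 = 0 + 7 = 7$)
$\frac{N{\left(A \right)}}{u{\left(D{\left(L{\left(-2,5 \right)},-14 \right)} \right)}} = \frac{1}{\left(287 + 7\right) \left(-309\right)} = \frac{1}{294} \left(- \frac{1}{309}\right) = - \frac{1}{90846}$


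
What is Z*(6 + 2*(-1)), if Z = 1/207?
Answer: 4/207 ≈ 0.019324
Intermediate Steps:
Z = 1/207 ≈ 0.0048309
Z*(6 + 2*(-1)) = (6 + 2*(-1))/207 = (6 - 2)/207 = (1/207)*4 = 4/207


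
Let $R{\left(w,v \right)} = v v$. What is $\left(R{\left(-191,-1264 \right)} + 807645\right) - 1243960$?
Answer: $1161381$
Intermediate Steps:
$R{\left(w,v \right)} = v^{2}$
$\left(R{\left(-191,-1264 \right)} + 807645\right) - 1243960 = \left(\left(-1264\right)^{2} + 807645\right) - 1243960 = \left(1597696 + 807645\right) - 1243960 = 2405341 - 1243960 = 1161381$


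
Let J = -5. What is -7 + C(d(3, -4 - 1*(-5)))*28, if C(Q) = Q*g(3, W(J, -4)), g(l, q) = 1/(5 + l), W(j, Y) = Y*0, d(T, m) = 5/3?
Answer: -7/6 ≈ -1.1667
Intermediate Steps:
d(T, m) = 5/3 (d(T, m) = 5*(⅓) = 5/3)
W(j, Y) = 0
C(Q) = Q/8 (C(Q) = Q/(5 + 3) = Q/8)
-7 + C(d(3, -4 - 1*(-5)))*28 = -7 + ((⅛)*(5/3))*28 = -7 + (5/24)*28 = -7 + 35/6 = -7/6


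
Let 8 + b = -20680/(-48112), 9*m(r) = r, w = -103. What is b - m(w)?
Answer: 209699/54126 ≈ 3.8743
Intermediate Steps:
m(r) = r/9
b = -45527/6014 (b = -8 - 20680/(-48112) = -8 - 20680*(-1/48112) = -8 + 2585/6014 = -45527/6014 ≈ -7.5702)
b - m(w) = -45527/6014 - (-103)/9 = -45527/6014 - 1*(-103/9) = -45527/6014 + 103/9 = 209699/54126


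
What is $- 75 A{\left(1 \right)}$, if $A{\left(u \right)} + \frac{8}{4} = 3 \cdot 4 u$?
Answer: $-750$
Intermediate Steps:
$A{\left(u \right)} = -2 + 12 u$ ($A{\left(u \right)} = -2 + 3 \cdot 4 u = -2 + 12 u$)
$- 75 A{\left(1 \right)} = - 75 \left(-2 + 12 \cdot 1\right) = - 75 \left(-2 + 12\right) = \left(-75\right) 10 = -750$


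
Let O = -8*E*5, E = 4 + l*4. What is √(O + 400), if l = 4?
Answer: 20*I ≈ 20.0*I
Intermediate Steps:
E = 20 (E = 4 + 4*4 = 4 + 16 = 20)
O = -800 (O = -160*5 = -8*100 = -800)
√(O + 400) = √(-800 + 400) = √(-400) = 20*I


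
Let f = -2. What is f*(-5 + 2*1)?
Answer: 6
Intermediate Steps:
f*(-5 + 2*1) = -2*(-5 + 2*1) = -2*(-5 + 2) = -2*(-3) = 6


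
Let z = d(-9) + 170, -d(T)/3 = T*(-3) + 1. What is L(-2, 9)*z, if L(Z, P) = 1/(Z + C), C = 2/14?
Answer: -602/13 ≈ -46.308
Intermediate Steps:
C = 1/7 (C = 2*(1/14) = 1/7 ≈ 0.14286)
d(T) = -3 + 9*T (d(T) = -3*(T*(-3) + 1) = -3*(-3*T + 1) = -3*(1 - 3*T) = -3 + 9*T)
L(Z, P) = 1/(1/7 + Z) (L(Z, P) = 1/(Z + 1/7) = 1/(1/7 + Z))
z = 86 (z = (-3 + 9*(-9)) + 170 = (-3 - 81) + 170 = -84 + 170 = 86)
L(-2, 9)*z = (7/(1 + 7*(-2)))*86 = (7/(1 - 14))*86 = (7/(-13))*86 = (7*(-1/13))*86 = -7/13*86 = -602/13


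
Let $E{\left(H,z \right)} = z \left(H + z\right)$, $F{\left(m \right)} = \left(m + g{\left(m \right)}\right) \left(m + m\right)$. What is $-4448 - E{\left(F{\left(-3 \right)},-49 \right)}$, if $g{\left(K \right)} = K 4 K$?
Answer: $-16551$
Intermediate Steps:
$g{\left(K \right)} = 4 K^{2}$ ($g{\left(K \right)} = 4 K K = 4 K^{2}$)
$F{\left(m \right)} = 2 m \left(m + 4 m^{2}\right)$ ($F{\left(m \right)} = \left(m + 4 m^{2}\right) \left(m + m\right) = \left(m + 4 m^{2}\right) 2 m = 2 m \left(m + 4 m^{2}\right)$)
$-4448 - E{\left(F{\left(-3 \right)},-49 \right)} = -4448 - - 49 \left(\left(-3\right)^{2} \left(2 + 8 \left(-3\right)\right) - 49\right) = -4448 - - 49 \left(9 \left(2 - 24\right) - 49\right) = -4448 - - 49 \left(9 \left(-22\right) - 49\right) = -4448 - - 49 \left(-198 - 49\right) = -4448 - \left(-49\right) \left(-247\right) = -4448 - 12103 = -16551$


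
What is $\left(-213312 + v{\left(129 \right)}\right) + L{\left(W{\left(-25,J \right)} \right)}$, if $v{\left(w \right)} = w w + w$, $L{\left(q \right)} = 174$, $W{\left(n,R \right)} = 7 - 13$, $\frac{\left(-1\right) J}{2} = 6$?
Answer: $-196368$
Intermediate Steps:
$J = -12$ ($J = \left(-2\right) 6 = -12$)
$W{\left(n,R \right)} = -6$
$v{\left(w \right)} = w + w^{2}$ ($v{\left(w \right)} = w^{2} + w = w + w^{2}$)
$\left(-213312 + v{\left(129 \right)}\right) + L{\left(W{\left(-25,J \right)} \right)} = \left(-213312 + 129 \left(1 + 129\right)\right) + 174 = \left(-213312 + 129 \cdot 130\right) + 174 = \left(-213312 + 16770\right) + 174 = -196542 + 174 = -196368$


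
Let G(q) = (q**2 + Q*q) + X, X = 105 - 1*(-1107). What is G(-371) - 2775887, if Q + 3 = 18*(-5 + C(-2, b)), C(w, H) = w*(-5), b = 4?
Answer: -2669311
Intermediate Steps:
C(w, H) = -5*w
Q = 87 (Q = -3 + 18*(-5 - 5*(-2)) = -3 + 18*(-5 + 10) = -3 + 18*5 = -3 + 90 = 87)
X = 1212 (X = 105 + 1107 = 1212)
G(q) = 1212 + q**2 + 87*q (G(q) = (q**2 + 87*q) + 1212 = 1212 + q**2 + 87*q)
G(-371) - 2775887 = (1212 + (-371)**2 + 87*(-371)) - 2775887 = (1212 + 137641 - 32277) - 2775887 = 106576 - 2775887 = -2669311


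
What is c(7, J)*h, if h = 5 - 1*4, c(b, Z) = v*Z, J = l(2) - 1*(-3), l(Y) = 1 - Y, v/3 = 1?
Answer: 6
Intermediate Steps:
v = 3 (v = 3*1 = 3)
J = 2 (J = (1 - 1*2) - 1*(-3) = (1 - 2) + 3 = -1 + 3 = 2)
c(b, Z) = 3*Z
h = 1 (h = 5 - 4 = 1)
c(7, J)*h = (3*2)*1 = 6*1 = 6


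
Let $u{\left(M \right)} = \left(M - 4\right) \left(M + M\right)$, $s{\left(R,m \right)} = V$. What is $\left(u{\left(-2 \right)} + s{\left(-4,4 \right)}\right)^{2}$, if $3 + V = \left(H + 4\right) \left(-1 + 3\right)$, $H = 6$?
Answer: $1681$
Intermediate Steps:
$V = 17$ ($V = -3 + \left(6 + 4\right) \left(-1 + 3\right) = -3 + 10 \cdot 2 = -3 + 20 = 17$)
$s{\left(R,m \right)} = 17$
$u{\left(M \right)} = 2 M \left(-4 + M\right)$ ($u{\left(M \right)} = \left(-4 + M\right) 2 M = 2 M \left(-4 + M\right)$)
$\left(u{\left(-2 \right)} + s{\left(-4,4 \right)}\right)^{2} = \left(2 \left(-2\right) \left(-4 - 2\right) + 17\right)^{2} = \left(2 \left(-2\right) \left(-6\right) + 17\right)^{2} = \left(24 + 17\right)^{2} = 41^{2} = 1681$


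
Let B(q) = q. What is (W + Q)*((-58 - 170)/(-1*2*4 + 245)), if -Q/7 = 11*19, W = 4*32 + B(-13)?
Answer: 102448/79 ≈ 1296.8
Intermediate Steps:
W = 115 (W = 4*32 - 13 = 128 - 13 = 115)
Q = -1463 (Q = -77*19 = -7*209 = -1463)
(W + Q)*((-58 - 170)/(-1*2*4 + 245)) = (115 - 1463)*((-58 - 170)/(-1*2*4 + 245)) = -(-307344)/(-2*4 + 245) = -(-307344)/(-8 + 245) = -(-307344)/237 = -1348*(-76/79) = 102448/79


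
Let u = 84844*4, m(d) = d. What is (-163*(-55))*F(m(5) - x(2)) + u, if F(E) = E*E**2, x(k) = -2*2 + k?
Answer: 3414371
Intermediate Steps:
x(k) = -4 + k
u = 339376
F(E) = E**3
(-163*(-55))*F(m(5) - x(2)) + u = (-163*(-55))*(5 - (-4 + 2))**3 + 339376 = 8965*(5 - 1*(-2))**3 + 339376 = 8965*(5 + 2)**3 + 339376 = 8965*7**3 + 339376 = 8965*343 + 339376 = 3074995 + 339376 = 3414371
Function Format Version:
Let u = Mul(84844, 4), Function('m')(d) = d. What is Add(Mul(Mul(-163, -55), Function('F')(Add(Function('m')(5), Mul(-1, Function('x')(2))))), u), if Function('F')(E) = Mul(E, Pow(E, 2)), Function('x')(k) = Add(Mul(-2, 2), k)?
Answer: 3414371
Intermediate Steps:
Function('x')(k) = Add(-4, k)
u = 339376
Function('F')(E) = Pow(E, 3)
Add(Mul(Mul(-163, -55), Function('F')(Add(Function('m')(5), Mul(-1, Function('x')(2))))), u) = Add(Mul(Mul(-163, -55), Pow(Add(5, Mul(-1, Add(-4, 2))), 3)), 339376) = Add(Mul(8965, Pow(Add(5, Mul(-1, -2)), 3)), 339376) = Add(Mul(8965, Pow(Add(5, 2), 3)), 339376) = Add(Mul(8965, Pow(7, 3)), 339376) = Add(Mul(8965, 343), 339376) = Add(3074995, 339376) = 3414371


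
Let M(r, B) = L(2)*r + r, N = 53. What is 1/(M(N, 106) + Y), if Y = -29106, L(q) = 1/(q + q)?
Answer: -4/116159 ≈ -3.4436e-5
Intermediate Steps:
L(q) = 1/(2*q)
M(r, B) = 5*r/4 (M(r, B) = ((½)/2)*r + r = ((½)*(½))*r + r = r/4 + r = 5*r/4)
1/(M(N, 106) + Y) = 1/((5/4)*53 - 29106) = 1/(265/4 - 29106) = 1/(-116159/4) = -4/116159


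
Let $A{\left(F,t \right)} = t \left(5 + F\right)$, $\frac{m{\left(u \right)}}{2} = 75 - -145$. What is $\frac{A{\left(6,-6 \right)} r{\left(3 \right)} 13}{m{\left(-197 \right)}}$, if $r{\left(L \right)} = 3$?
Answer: $- \frac{117}{20} \approx -5.85$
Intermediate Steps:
$m{\left(u \right)} = 440$ ($m{\left(u \right)} = 2 \left(75 - -145\right) = 2 \left(75 + 145\right) = 2 \cdot 220 = 440$)
$\frac{A{\left(6,-6 \right)} r{\left(3 \right)} 13}{m{\left(-197 \right)}} = \frac{- 6 \left(5 + 6\right) 3 \cdot 13}{440} = \left(-6\right) 11 \cdot 3 \cdot 13 \cdot \frac{1}{440} = \left(-66\right) 3 \cdot 13 \cdot \frac{1}{440} = \left(-198\right) 13 \cdot \frac{1}{440} = \left(-2574\right) \frac{1}{440} = - \frac{117}{20}$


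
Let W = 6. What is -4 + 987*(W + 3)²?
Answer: 79943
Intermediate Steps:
-4 + 987*(W + 3)² = -4 + 987*(6 + 3)² = -4 + 987*9² = -4 + 987*81 = -4 + 79947 = 79943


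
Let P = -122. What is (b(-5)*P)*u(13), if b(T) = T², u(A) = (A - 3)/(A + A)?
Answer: -15250/13 ≈ -1173.1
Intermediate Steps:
u(A) = (-3 + A)/(2*A) (u(A) = (-3 + A)/((2*A)) = (-3 + A)*(1/(2*A)) = (-3 + A)/(2*A))
(b(-5)*P)*u(13) = ((-5)²*(-122))*((½)*(-3 + 13)/13) = (25*(-122))*((½)*(1/13)*10) = -3050*5/13 = -15250/13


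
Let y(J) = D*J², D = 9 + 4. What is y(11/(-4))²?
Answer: 2474329/256 ≈ 9665.3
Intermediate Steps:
D = 13
y(J) = 13*J²
y(11/(-4))² = (13*(11/(-4))²)² = (13*(11*(-¼))²)² = (13*(-11/4)²)² = (13*(121/16))² = (1573/16)² = 2474329/256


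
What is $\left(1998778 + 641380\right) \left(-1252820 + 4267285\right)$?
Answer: $7958663885470$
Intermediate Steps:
$\left(1998778 + 641380\right) \left(-1252820 + 4267285\right) = 2640158 \cdot 3014465 = 7958663885470$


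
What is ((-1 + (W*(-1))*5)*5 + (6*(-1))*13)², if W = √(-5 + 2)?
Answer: 5014 + 4150*I*√3 ≈ 5014.0 + 7188.0*I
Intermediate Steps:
W = I*√3 (W = √(-3) = I*√3 ≈ 1.732*I)
((-1 + (W*(-1))*5)*5 + (6*(-1))*13)² = ((-1 + ((I*√3)*(-1))*5)*5 + (6*(-1))*13)² = ((-1 - I*√3*5)*5 - 6*13)² = ((-1 - 5*I*√3)*5 - 78)² = ((-5 - 25*I*√3) - 78)² = (-83 - 25*I*√3)²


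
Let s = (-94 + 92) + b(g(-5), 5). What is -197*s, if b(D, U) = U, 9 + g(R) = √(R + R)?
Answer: -591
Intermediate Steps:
g(R) = -9 + √2*√R (g(R) = -9 + √(R + R) = -9 + √(2*R) = -9 + √2*√R)
s = 3 (s = (-94 + 92) + 5 = -2 + 5 = 3)
-197*s = -197*3 = -591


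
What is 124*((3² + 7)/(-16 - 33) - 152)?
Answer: -925536/49 ≈ -18889.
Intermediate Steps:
124*((3² + 7)/(-16 - 33) - 152) = 124*((9 + 7)/(-49) - 152) = 124*(16*(-1/49) - 152) = 124*(-16/49 - 152) = 124*(-7464/49) = -925536/49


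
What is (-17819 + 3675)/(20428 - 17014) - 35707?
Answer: -60958921/1707 ≈ -35711.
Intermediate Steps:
(-17819 + 3675)/(20428 - 17014) - 35707 = -14144/3414 - 35707 = -14144*1/3414 - 35707 = -7072/1707 - 35707 = -60958921/1707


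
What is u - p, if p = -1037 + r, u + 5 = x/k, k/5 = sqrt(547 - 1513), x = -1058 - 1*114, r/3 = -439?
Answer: 2349 + 586*I*sqrt(966)/2415 ≈ 2349.0 + 7.5417*I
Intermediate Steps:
r = -1317 (r = 3*(-439) = -1317)
x = -1172 (x = -1058 - 114 = -1172)
k = 5*I*sqrt(966) (k = 5*sqrt(547 - 1513) = 5*sqrt(-966) = 5*(I*sqrt(966)) = 5*I*sqrt(966) ≈ 155.4*I)
u = -5 + 586*I*sqrt(966)/2415 (u = -5 - 1172*(-I*sqrt(966)/4830) = -5 - (-586)*I*sqrt(966)/2415 = -5 + 586*I*sqrt(966)/2415 ≈ -5.0 + 7.5417*I)
p = -2354 (p = -1037 - 1317 = -2354)
u - p = (-5 + 586*I*sqrt(966)/2415) - 1*(-2354) = (-5 + 586*I*sqrt(966)/2415) + 2354 = 2349 + 586*I*sqrt(966)/2415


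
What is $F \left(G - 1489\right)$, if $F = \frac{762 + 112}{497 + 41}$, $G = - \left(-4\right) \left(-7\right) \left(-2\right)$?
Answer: $- \frac{626221}{269} \approx -2328.0$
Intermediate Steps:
$G = 56$ ($G = - 28 \left(-2\right) = \left(-1\right) \left(-56\right) = 56$)
$F = \frac{437}{269}$ ($F = \frac{874}{538} = 874 \cdot \frac{1}{538} = \frac{437}{269} \approx 1.6245$)
$F \left(G - 1489\right) = \frac{437 \left(56 - 1489\right)}{269} = \frac{437}{269} \left(-1433\right) = - \frac{626221}{269}$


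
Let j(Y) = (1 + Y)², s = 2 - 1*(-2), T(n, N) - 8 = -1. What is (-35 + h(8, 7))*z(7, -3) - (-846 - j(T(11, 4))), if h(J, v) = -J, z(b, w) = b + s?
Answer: 437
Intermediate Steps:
T(n, N) = 7 (T(n, N) = 8 - 1 = 7)
s = 4 (s = 2 + 2 = 4)
z(b, w) = 4 + b (z(b, w) = b + 4 = 4 + b)
(-35 + h(8, 7))*z(7, -3) - (-846 - j(T(11, 4))) = (-35 - 1*8)*(4 + 7) - (-846 - (1 + 7)²) = (-35 - 8)*11 - (-846 - 1*8²) = -43*11 - (-846 - 1*64) = -473 - (-846 - 64) = -473 - 1*(-910) = -473 + 910 = 437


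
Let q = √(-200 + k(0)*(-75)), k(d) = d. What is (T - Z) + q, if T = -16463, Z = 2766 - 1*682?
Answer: -18547 + 10*I*√2 ≈ -18547.0 + 14.142*I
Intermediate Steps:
Z = 2084 (Z = 2766 - 682 = 2084)
q = 10*I*√2 (q = √(-200 + 0*(-75)) = √(-200 + 0) = √(-200) = 10*I*√2 ≈ 14.142*I)
(T - Z) + q = (-16463 - 1*2084) + 10*I*√2 = (-16463 - 2084) + 10*I*√2 = -18547 + 10*I*√2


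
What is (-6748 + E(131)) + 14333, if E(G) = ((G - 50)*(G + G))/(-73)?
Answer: 532483/73 ≈ 7294.3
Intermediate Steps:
E(G) = -2*G*(-50 + G)/73 (E(G) = ((-50 + G)*(2*G))*(-1/73) = (2*G*(-50 + G))*(-1/73) = -2*G*(-50 + G)/73)
(-6748 + E(131)) + 14333 = (-6748 + (2/73)*131*(50 - 1*131)) + 14333 = (-6748 + (2/73)*131*(50 - 131)) + 14333 = (-6748 + (2/73)*131*(-81)) + 14333 = (-6748 - 21222/73) + 14333 = -513826/73 + 14333 = 532483/73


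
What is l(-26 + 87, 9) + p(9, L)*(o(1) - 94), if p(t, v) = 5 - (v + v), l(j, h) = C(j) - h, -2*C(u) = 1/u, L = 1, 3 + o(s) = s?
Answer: -36235/122 ≈ -297.01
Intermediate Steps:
o(s) = -3 + s
C(u) = -1/(2*u)
l(j, h) = -h - 1/(2*j) (l(j, h) = -1/(2*j) - h = -h - 1/(2*j))
p(t, v) = 5 - 2*v
l(-26 + 87, 9) + p(9, L)*(o(1) - 94) = (-1*9 - 1/(2*(-26 + 87))) + (5 - 2*1)*((-3 + 1) - 94) = (-9 - ½/61) + (5 - 2)*(-2 - 94) = (-9 - ½*1/61) + 3*(-96) = (-9 - 1/122) - 288 = -1099/122 - 288 = -36235/122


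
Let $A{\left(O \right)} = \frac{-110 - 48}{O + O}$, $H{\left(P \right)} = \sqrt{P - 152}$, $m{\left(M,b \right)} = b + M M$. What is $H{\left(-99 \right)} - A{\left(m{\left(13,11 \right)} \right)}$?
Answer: $\frac{79}{180} + i \sqrt{251} \approx 0.43889 + 15.843 i$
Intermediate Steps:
$m{\left(M,b \right)} = b + M^{2}$
$H{\left(P \right)} = \sqrt{-152 + P}$
$A{\left(O \right)} = - \frac{79}{O}$ ($A{\left(O \right)} = - \frac{158}{2 O} = - 158 \frac{1}{2 O} = - \frac{79}{O}$)
$H{\left(-99 \right)} - A{\left(m{\left(13,11 \right)} \right)} = \sqrt{-152 - 99} - - \frac{79}{11 + 13^{2}} = \sqrt{-251} - - \frac{79}{11 + 169} = i \sqrt{251} - - \frac{79}{180} = i \sqrt{251} + \frac{79}{180} = \frac{79}{180} + i \sqrt{251}$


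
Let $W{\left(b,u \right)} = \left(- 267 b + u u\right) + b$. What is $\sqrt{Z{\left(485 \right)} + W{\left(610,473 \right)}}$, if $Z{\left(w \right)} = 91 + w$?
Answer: $\sqrt{62045} \approx 249.09$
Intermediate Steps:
$W{\left(b,u \right)} = u^{2} - 266 b$ ($W{\left(b,u \right)} = \left(- 267 b + u^{2}\right) + b = \left(u^{2} - 267 b\right) + b = u^{2} - 266 b$)
$\sqrt{Z{\left(485 \right)} + W{\left(610,473 \right)}} = \sqrt{\left(91 + 485\right) + \left(473^{2} - 162260\right)} = \sqrt{576 + \left(223729 - 162260\right)} = \sqrt{576 + 61469} = \sqrt{62045}$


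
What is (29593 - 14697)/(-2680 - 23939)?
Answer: -784/1401 ≈ -0.55960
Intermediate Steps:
(29593 - 14697)/(-2680 - 23939) = 14896/(-26619) = 14896*(-1/26619) = -784/1401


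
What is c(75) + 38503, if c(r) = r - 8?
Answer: 38570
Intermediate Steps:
c(r) = -8 + r
c(75) + 38503 = (-8 + 75) + 38503 = 67 + 38503 = 38570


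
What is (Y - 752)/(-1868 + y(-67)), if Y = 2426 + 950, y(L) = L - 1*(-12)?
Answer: -2624/1923 ≈ -1.3645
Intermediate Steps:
y(L) = 12 + L (y(L) = L + 12 = 12 + L)
Y = 3376
(Y - 752)/(-1868 + y(-67)) = (3376 - 752)/(-1868 + (12 - 67)) = 2624/(-1868 - 55) = 2624/(-1923) = 2624*(-1/1923) = -2624/1923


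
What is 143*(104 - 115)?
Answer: -1573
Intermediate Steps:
143*(104 - 115) = 143*(-11) = -1573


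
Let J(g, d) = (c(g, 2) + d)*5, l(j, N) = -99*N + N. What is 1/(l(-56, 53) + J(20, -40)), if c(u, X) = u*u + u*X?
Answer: -1/3194 ≈ -0.00031309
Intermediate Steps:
l(j, N) = -98*N
c(u, X) = u² + X*u
J(g, d) = 5*d + 5*g*(2 + g) (J(g, d) = (g*(2 + g) + d)*5 = (d + g*(2 + g))*5 = 5*d + 5*g*(2 + g))
1/(l(-56, 53) + J(20, -40)) = 1/(-98*53 + (5*(-40) + 5*20*(2 + 20))) = 1/(-5194 + (-200 + 5*20*22)) = 1/(-5194 + (-200 + 2200)) = 1/(-5194 + 2000) = 1/(-3194) = -1/3194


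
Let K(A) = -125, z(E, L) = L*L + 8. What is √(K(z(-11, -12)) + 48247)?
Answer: √48122 ≈ 219.37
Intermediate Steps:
z(E, L) = 8 + L² (z(E, L) = L² + 8 = 8 + L²)
√(K(z(-11, -12)) + 48247) = √(-125 + 48247) = √48122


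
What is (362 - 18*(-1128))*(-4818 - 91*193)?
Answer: -462525746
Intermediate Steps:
(362 - 18*(-1128))*(-4818 - 91*193) = (362 + 20304)*(-4818 - 17563) = 20666*(-22381) = -462525746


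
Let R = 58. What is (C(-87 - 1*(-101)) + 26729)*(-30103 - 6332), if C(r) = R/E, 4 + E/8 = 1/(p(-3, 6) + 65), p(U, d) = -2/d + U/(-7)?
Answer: -21217259460915/21788 ≈ -9.7380e+8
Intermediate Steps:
p(U, d) = -2/d - U/7 (p(U, d) = -2/d + U*(-⅐) = -2/d - U/7)
E = -43576/1367 (E = -32 + 8/((-2/6 - ⅐*(-3)) + 65) = -32 + 8/((-2*⅙ + 3/7) + 65) = -32 + 8/((-⅓ + 3/7) + 65) = -32 + 8/(2/21 + 65) = -32 + 8/(1367/21) = -32 + 8*(21/1367) = -32 + 168/1367 = -43576/1367 ≈ -31.877)
C(r) = -39643/21788 (C(r) = 58/(-43576/1367) = 58*(-1367/43576) = -39643/21788)
(C(-87 - 1*(-101)) + 26729)*(-30103 - 6332) = (-39643/21788 + 26729)*(-30103 - 6332) = (582331809/21788)*(-36435) = -21217259460915/21788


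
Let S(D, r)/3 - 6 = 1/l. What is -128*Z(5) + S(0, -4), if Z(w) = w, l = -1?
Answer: -625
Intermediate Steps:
S(D, r) = 15 (S(D, r) = 18 + 3/(-1) = 18 + 3*(-1) = 18 - 3 = 15)
-128*Z(5) + S(0, -4) = -128*5 + 15 = -640 + 15 = -625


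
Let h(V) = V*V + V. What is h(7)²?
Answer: 3136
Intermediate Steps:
h(V) = V + V² (h(V) = V² + V = V + V²)
h(7)² = (7*(1 + 7))² = (7*8)² = 56² = 3136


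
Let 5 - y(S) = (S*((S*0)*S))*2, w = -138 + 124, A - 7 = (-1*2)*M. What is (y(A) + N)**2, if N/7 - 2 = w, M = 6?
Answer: 6241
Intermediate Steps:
A = -5 (A = 7 - 1*2*6 = 7 - 2*6 = 7 - 12 = -5)
w = -14
N = -84 (N = 14 + 7*(-14) = 14 - 98 = -84)
y(S) = 5 (y(S) = 5 - S*((S*0)*S)*2 = 5 - S*(0*S)*2 = 5 - S*0*2 = 5 - 0*2 = 5 - 1*0 = 5 + 0 = 5)
(y(A) + N)**2 = (5 - 84)**2 = (-79)**2 = 6241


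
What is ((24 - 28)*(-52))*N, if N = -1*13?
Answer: -2704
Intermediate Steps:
N = -13
((24 - 28)*(-52))*N = ((24 - 28)*(-52))*(-13) = -4*(-52)*(-13) = 208*(-13) = -2704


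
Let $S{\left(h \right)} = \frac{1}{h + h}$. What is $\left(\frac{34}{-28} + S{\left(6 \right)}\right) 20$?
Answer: $- \frac{475}{21} \approx -22.619$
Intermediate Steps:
$S{\left(h \right)} = \frac{1}{2 h}$
$\left(\frac{34}{-28} + S{\left(6 \right)}\right) 20 = \left(\frac{34}{-28} + \frac{1}{2 \cdot 6}\right) 20 = \left(34 \left(- \frac{1}{28}\right) + \frac{1}{2} \cdot \frac{1}{6}\right) 20 = \left(- \frac{17}{14} + \frac{1}{12}\right) 20 = \left(- \frac{95}{84}\right) 20 = - \frac{475}{21}$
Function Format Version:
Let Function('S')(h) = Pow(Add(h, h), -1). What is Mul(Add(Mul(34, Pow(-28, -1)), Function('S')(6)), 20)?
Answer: Rational(-475, 21) ≈ -22.619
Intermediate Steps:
Function('S')(h) = Mul(Rational(1, 2), Pow(h, -1)) (Function('S')(h) = Pow(Mul(2, h), -1) = Mul(Rational(1, 2), Pow(h, -1)))
Mul(Add(Mul(34, Pow(-28, -1)), Function('S')(6)), 20) = Mul(Add(Mul(34, Pow(-28, -1)), Mul(Rational(1, 2), Pow(6, -1))), 20) = Mul(Add(Mul(34, Rational(-1, 28)), Mul(Rational(1, 2), Rational(1, 6))), 20) = Mul(Add(Rational(-17, 14), Rational(1, 12)), 20) = Mul(Rational(-95, 84), 20) = Rational(-475, 21)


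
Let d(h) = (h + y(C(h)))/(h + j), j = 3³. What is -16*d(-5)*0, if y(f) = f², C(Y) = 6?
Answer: 0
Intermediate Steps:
j = 27
d(h) = (36 + h)/(27 + h) (d(h) = (h + 6²)/(h + 27) = (h + 36)/(27 + h) = (36 + h)/(27 + h))
-16*d(-5)*0 = -16*(36 - 5)/(27 - 5)*0 = -16*31/22*0 = -248/11*0 = 0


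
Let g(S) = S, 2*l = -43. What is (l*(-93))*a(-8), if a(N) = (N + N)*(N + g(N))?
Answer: 511872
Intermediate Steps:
l = -43/2 (l = (½)*(-43) = -43/2 ≈ -21.500)
a(N) = 4*N² (a(N) = (N + N)*(N + N) = (2*N)*(2*N) = 4*N²)
(l*(-93))*a(-8) = (-43/2*(-93))*(4*(-8)²) = 3999*(4*64)/2 = (3999/2)*256 = 511872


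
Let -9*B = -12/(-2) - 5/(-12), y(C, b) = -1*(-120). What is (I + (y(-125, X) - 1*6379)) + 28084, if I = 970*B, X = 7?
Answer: 1141205/54 ≈ 21133.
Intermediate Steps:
y(C, b) = 120
B = -77/108 (B = -(-12/(-2) - 5/(-12))/9 = -(-12*(-½) - 5*(-1/12))/9 = -(6 + 5/12)/9 = -⅑*77/12 = -77/108 ≈ -0.71296)
I = -37345/54 (I = 970*(-77/108) = -37345/54 ≈ -691.57)
(I + (y(-125, X) - 1*6379)) + 28084 = (-37345/54 + (120 - 1*6379)) + 28084 = (-37345/54 + (120 - 6379)) + 28084 = (-37345/54 - 6259) + 28084 = -375331/54 + 28084 = 1141205/54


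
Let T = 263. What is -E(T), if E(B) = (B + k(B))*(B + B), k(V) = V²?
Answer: -36521232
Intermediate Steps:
E(B) = 2*B*(B + B²) (E(B) = (B + B²)*(B + B) = (B + B²)*(2*B) = 2*B*(B + B²))
-E(T) = -2*263²*(1 + 263) = -2*69169*264 = -1*36521232 = -36521232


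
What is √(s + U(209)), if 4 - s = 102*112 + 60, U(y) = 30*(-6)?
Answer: 2*I*√2915 ≈ 107.98*I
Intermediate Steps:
U(y) = -180
s = -11480 (s = 4 - (102*112 + 60) = 4 - (11424 + 60) = 4 - 1*11484 = 4 - 11484 = -11480)
√(s + U(209)) = √(-11480 - 180) = √(-11660) = 2*I*√2915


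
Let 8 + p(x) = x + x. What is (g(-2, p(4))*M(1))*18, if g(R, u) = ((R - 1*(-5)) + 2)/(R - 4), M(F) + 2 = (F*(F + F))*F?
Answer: 0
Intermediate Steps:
p(x) = -8 + 2*x (p(x) = -8 + (x + x) = -8 + 2*x)
M(F) = -2 + 2*F³ (M(F) = -2 + (F*(F + F))*F = -2 + (F*(2*F))*F = -2 + (2*F²)*F = -2 + 2*F³)
g(R, u) = (7 + R)/(-4 + R) (g(R, u) = ((R + 5) + 2)/(-4 + R) = ((5 + R) + 2)/(-4 + R) = (7 + R)/(-4 + R))
(g(-2, p(4))*M(1))*18 = (((7 - 2)/(-4 - 2))*(-2 + 2*1³))*18 = ((5/(-6))*(-2 + 2*1))*18 = ((-⅙*5)*(-2 + 2))*18 = -⅚*0*18 = 0*18 = 0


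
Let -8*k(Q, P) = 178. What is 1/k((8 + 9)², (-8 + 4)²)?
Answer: -4/89 ≈ -0.044944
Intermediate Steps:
k(Q, P) = -89/4 (k(Q, P) = -⅛*178 = -89/4)
1/k((8 + 9)², (-8 + 4)²) = 1/(-89/4) = -4/89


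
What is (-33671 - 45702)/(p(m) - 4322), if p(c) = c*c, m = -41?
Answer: 79373/2641 ≈ 30.054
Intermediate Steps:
p(c) = c²
(-33671 - 45702)/(p(m) - 4322) = (-33671 - 45702)/((-41)² - 4322) = -79373/(1681 - 4322) = -79373/(-2641) = -79373*(-1/2641) = 79373/2641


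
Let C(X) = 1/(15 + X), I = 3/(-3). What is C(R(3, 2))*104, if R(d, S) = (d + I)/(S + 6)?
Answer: 416/61 ≈ 6.8197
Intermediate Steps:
I = -1 (I = 3*(-1/3) = -1)
R(d, S) = (-1 + d)/(6 + S) (R(d, S) = (d - 1)/(S + 6) = (-1 + d)/(6 + S))
C(R(3, 2))*104 = 104/(15 + (-1 + 3)/(6 + 2)) = 104/(15 + 2/8) = 104/(15 + (1/8)*2) = 104/(15 + 1/4) = 104/(61/4) = (4/61)*104 = 416/61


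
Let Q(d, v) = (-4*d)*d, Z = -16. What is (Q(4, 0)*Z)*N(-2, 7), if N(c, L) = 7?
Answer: 7168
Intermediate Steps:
Q(d, v) = -4*d²
(Q(4, 0)*Z)*N(-2, 7) = (-4*4²*(-16))*7 = (-4*16*(-16))*7 = -64*(-16)*7 = 1024*7 = 7168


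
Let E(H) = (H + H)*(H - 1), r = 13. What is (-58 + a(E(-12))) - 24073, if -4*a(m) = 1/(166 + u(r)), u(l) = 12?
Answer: -17181273/712 ≈ -24131.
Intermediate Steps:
E(H) = 2*H*(-1 + H) (E(H) = (2*H)*(-1 + H) = 2*H*(-1 + H))
a(m) = -1/712 (a(m) = -1/(4*(166 + 12)) = -¼/178 = -¼*1/178 = -1/712)
(-58 + a(E(-12))) - 24073 = (-58 - 1/712) - 24073 = -41297/712 - 24073 = -17181273/712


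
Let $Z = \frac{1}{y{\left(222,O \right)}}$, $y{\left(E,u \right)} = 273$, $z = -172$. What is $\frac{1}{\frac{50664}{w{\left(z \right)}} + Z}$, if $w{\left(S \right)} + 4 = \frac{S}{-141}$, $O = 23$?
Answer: $- \frac{1911}{34825160} \approx -5.4874 \cdot 10^{-5}$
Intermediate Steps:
$w{\left(S \right)} = -4 - \frac{S}{141}$ ($w{\left(S \right)} = -4 + \frac{S}{-141} = -4 + S \left(- \frac{1}{141}\right) = -4 - \frac{S}{141}$)
$Z = \frac{1}{273} \approx 0.003663$
$\frac{1}{\frac{50664}{w{\left(z \right)}} + Z} = \frac{1}{\frac{50664}{-4 - - \frac{172}{141}} + \frac{1}{273}} = \frac{1}{\frac{50664}{-4 + \frac{172}{141}} + \frac{1}{273}} = \frac{1}{\frac{50664}{- \frac{392}{141}} + \frac{1}{273}} = \frac{1}{50664 \left(- \frac{141}{392}\right) + \frac{1}{273}} = \frac{1}{- \frac{892953}{49} + \frac{1}{273}} = \frac{1}{- \frac{34825160}{1911}} = - \frac{1911}{34825160}$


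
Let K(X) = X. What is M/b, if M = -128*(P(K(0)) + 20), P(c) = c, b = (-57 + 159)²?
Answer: -640/2601 ≈ -0.24606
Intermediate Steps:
b = 10404 (b = 102² = 10404)
M = -2560 (M = -128*(0 + 20) = -128*20 = -2560)
M/b = -2560/10404 = -2560*1/10404 = -640/2601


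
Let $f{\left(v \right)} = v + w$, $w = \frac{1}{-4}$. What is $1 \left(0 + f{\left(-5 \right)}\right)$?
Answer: $- \frac{21}{4} \approx -5.25$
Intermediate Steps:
$w = - \frac{1}{4} \approx -0.25$
$f{\left(v \right)} = - \frac{1}{4} + v$ ($f{\left(v \right)} = v - \frac{1}{4} = - \frac{1}{4} + v$)
$1 \left(0 + f{\left(-5 \right)}\right) = 1 \left(0 - \frac{21}{4}\right) = 1 \left(- \frac{21}{4}\right) = - \frac{21}{4}$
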